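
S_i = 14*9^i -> [14, 126, 1134, 10206, 91854]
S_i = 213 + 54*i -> [213, 267, 321, 375, 429]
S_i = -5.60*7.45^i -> [-5.6, -41.72, -310.81, -2315.56, -17250.95]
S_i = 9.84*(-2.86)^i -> [9.84, -28.14, 80.49, -230.19, 658.35]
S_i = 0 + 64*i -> [0, 64, 128, 192, 256]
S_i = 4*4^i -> [4, 16, 64, 256, 1024]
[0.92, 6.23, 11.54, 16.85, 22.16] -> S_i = 0.92 + 5.31*i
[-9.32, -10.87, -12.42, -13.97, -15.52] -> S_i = -9.32 + -1.55*i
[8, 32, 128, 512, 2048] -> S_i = 8*4^i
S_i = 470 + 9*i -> [470, 479, 488, 497, 506]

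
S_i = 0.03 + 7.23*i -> [0.03, 7.26, 14.49, 21.72, 28.95]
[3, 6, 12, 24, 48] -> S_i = 3*2^i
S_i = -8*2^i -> [-8, -16, -32, -64, -128]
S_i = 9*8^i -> [9, 72, 576, 4608, 36864]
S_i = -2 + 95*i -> [-2, 93, 188, 283, 378]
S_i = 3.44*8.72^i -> [3.44, 30.0, 261.57, 2280.91, 19889.52]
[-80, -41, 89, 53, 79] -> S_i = Random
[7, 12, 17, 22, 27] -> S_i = 7 + 5*i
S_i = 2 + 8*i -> [2, 10, 18, 26, 34]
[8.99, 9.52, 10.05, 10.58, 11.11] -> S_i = 8.99 + 0.53*i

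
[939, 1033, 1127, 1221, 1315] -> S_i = 939 + 94*i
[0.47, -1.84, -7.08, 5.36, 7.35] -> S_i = Random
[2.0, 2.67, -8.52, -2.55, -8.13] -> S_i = Random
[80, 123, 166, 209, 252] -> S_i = 80 + 43*i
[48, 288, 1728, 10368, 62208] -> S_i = 48*6^i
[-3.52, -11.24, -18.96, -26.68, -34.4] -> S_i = -3.52 + -7.72*i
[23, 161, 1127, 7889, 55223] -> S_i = 23*7^i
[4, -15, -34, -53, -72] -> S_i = 4 + -19*i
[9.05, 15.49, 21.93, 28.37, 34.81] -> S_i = 9.05 + 6.44*i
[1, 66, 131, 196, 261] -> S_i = 1 + 65*i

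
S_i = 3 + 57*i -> [3, 60, 117, 174, 231]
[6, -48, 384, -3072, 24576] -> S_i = 6*-8^i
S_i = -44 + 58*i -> [-44, 14, 72, 130, 188]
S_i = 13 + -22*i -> [13, -9, -31, -53, -75]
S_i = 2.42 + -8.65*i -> [2.42, -6.23, -14.88, -23.53, -32.18]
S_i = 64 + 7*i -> [64, 71, 78, 85, 92]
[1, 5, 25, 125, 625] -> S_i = 1*5^i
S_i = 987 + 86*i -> [987, 1073, 1159, 1245, 1331]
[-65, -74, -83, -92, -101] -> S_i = -65 + -9*i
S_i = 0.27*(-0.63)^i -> [0.27, -0.17, 0.11, -0.07, 0.04]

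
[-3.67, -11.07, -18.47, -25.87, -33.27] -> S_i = -3.67 + -7.40*i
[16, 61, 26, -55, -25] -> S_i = Random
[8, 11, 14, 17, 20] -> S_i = 8 + 3*i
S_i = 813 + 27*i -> [813, 840, 867, 894, 921]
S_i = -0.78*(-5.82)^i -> [-0.78, 4.54, -26.42, 153.77, -894.92]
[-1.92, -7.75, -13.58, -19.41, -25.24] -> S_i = -1.92 + -5.83*i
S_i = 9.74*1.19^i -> [9.74, 11.59, 13.79, 16.41, 19.53]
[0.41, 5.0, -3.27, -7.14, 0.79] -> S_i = Random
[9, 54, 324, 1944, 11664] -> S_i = 9*6^i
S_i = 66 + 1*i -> [66, 67, 68, 69, 70]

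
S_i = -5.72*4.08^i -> [-5.72, -23.34, -95.22, -388.49, -1585.03]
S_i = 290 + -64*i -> [290, 226, 162, 98, 34]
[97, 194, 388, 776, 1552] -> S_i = 97*2^i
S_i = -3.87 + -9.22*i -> [-3.87, -13.09, -22.31, -31.53, -40.75]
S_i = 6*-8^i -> [6, -48, 384, -3072, 24576]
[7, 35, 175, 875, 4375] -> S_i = 7*5^i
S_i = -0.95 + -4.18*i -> [-0.95, -5.13, -9.31, -13.49, -17.67]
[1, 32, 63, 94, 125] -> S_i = 1 + 31*i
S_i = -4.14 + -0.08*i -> [-4.14, -4.22, -4.3, -4.38, -4.46]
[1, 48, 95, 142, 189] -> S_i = 1 + 47*i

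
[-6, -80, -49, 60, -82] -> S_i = Random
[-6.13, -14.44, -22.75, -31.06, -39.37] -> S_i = -6.13 + -8.31*i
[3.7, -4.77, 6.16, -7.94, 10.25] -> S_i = 3.70*(-1.29)^i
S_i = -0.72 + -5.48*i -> [-0.72, -6.2, -11.68, -17.16, -22.64]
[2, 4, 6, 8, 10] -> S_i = 2 + 2*i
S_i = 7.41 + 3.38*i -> [7.41, 10.79, 14.17, 17.55, 20.93]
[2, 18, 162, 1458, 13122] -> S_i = 2*9^i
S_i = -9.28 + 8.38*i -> [-9.28, -0.9, 7.48, 15.86, 24.24]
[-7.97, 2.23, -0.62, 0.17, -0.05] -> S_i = -7.97*(-0.28)^i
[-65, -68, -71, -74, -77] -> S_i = -65 + -3*i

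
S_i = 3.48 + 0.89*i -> [3.48, 4.37, 5.26, 6.15, 7.04]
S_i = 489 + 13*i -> [489, 502, 515, 528, 541]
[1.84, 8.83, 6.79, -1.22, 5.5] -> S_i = Random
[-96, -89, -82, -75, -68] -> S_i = -96 + 7*i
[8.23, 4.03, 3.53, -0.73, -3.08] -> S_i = Random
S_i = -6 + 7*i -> [-6, 1, 8, 15, 22]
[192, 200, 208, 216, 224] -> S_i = 192 + 8*i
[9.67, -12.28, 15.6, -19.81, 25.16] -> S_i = 9.67*(-1.27)^i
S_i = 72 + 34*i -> [72, 106, 140, 174, 208]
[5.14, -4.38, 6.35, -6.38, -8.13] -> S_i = Random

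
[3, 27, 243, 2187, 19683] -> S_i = 3*9^i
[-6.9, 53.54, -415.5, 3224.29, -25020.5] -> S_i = -6.90*(-7.76)^i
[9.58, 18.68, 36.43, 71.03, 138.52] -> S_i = 9.58*1.95^i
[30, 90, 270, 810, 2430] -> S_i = 30*3^i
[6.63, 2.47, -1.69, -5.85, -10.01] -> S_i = 6.63 + -4.16*i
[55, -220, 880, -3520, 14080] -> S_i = 55*-4^i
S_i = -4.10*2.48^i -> [-4.1, -10.17, -25.22, -62.54, -155.09]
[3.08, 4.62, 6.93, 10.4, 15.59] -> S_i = 3.08*1.50^i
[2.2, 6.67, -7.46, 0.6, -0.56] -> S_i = Random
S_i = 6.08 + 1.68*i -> [6.08, 7.76, 9.44, 11.12, 12.8]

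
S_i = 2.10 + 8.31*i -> [2.1, 10.41, 18.72, 27.03, 35.34]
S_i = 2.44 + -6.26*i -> [2.44, -3.82, -10.08, -16.34, -22.6]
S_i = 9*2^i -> [9, 18, 36, 72, 144]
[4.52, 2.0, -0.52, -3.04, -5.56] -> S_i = 4.52 + -2.52*i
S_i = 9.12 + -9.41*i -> [9.12, -0.29, -9.7, -19.11, -28.52]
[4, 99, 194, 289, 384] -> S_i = 4 + 95*i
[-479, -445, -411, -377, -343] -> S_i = -479 + 34*i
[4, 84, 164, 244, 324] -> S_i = 4 + 80*i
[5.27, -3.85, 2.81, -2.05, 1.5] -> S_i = 5.27*(-0.73)^i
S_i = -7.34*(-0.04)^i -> [-7.34, 0.29, -0.01, 0.0, -0.0]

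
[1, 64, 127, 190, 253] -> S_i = 1 + 63*i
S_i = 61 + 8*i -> [61, 69, 77, 85, 93]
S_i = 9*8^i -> [9, 72, 576, 4608, 36864]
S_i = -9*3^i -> [-9, -27, -81, -243, -729]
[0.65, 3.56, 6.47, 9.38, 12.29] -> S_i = 0.65 + 2.91*i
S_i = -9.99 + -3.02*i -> [-9.99, -13.01, -16.03, -19.05, -22.07]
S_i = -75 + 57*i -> [-75, -18, 39, 96, 153]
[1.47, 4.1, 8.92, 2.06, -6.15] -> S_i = Random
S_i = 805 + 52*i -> [805, 857, 909, 961, 1013]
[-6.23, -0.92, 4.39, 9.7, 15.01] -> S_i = -6.23 + 5.31*i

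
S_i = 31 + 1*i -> [31, 32, 33, 34, 35]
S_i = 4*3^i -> [4, 12, 36, 108, 324]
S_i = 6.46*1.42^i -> [6.46, 9.17, 13.03, 18.5, 26.27]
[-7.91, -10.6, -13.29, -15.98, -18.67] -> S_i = -7.91 + -2.69*i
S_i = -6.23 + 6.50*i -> [-6.23, 0.27, 6.77, 13.27, 19.77]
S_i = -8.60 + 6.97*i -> [-8.6, -1.63, 5.34, 12.31, 19.28]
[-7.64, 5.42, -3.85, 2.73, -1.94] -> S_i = -7.64*(-0.71)^i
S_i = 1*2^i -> [1, 2, 4, 8, 16]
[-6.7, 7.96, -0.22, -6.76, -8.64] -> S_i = Random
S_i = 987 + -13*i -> [987, 974, 961, 948, 935]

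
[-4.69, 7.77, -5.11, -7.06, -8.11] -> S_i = Random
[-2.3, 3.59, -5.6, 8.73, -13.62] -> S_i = -2.30*(-1.56)^i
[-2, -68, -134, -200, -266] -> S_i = -2 + -66*i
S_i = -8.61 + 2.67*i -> [-8.61, -5.94, -3.27, -0.6, 2.07]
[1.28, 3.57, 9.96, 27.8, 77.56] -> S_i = 1.28*2.79^i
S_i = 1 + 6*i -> [1, 7, 13, 19, 25]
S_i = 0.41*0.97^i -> [0.41, 0.4, 0.39, 0.37, 0.36]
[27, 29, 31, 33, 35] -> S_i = 27 + 2*i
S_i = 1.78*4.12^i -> [1.78, 7.33, 30.21, 124.48, 512.87]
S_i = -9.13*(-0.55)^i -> [-9.13, 5.02, -2.76, 1.52, -0.84]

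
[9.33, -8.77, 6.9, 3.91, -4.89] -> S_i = Random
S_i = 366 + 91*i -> [366, 457, 548, 639, 730]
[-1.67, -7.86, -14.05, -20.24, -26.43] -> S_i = -1.67 + -6.19*i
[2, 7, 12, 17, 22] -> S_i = 2 + 5*i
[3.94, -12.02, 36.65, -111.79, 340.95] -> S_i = 3.94*(-3.05)^i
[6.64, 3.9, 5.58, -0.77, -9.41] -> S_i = Random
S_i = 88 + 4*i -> [88, 92, 96, 100, 104]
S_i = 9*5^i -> [9, 45, 225, 1125, 5625]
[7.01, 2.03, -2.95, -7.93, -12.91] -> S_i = 7.01 + -4.98*i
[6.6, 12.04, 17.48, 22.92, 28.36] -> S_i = 6.60 + 5.44*i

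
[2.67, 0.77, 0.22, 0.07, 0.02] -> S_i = 2.67*0.29^i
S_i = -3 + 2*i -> [-3, -1, 1, 3, 5]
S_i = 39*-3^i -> [39, -117, 351, -1053, 3159]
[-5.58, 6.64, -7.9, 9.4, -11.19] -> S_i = -5.58*(-1.19)^i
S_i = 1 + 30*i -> [1, 31, 61, 91, 121]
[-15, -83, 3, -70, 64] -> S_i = Random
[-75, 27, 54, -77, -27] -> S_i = Random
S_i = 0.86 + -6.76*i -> [0.86, -5.9, -12.66, -19.42, -26.18]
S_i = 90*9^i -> [90, 810, 7290, 65610, 590490]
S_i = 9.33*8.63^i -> [9.33, 80.52, 694.87, 5996.72, 51751.72]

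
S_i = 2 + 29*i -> [2, 31, 60, 89, 118]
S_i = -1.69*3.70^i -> [-1.69, -6.25, -23.14, -85.6, -316.73]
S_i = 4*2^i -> [4, 8, 16, 32, 64]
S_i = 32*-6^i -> [32, -192, 1152, -6912, 41472]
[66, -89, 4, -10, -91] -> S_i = Random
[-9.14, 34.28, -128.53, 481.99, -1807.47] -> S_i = -9.14*(-3.75)^i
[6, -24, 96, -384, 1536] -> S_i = 6*-4^i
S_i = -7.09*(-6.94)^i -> [-7.09, 49.2, -341.48, 2369.87, -16446.9]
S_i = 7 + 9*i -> [7, 16, 25, 34, 43]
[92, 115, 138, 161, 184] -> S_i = 92 + 23*i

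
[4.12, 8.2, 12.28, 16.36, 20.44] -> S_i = 4.12 + 4.08*i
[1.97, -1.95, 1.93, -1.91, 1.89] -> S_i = 1.97*(-0.99)^i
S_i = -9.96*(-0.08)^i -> [-9.96, 0.8, -0.06, 0.01, -0.0]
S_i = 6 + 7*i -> [6, 13, 20, 27, 34]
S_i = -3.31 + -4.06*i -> [-3.31, -7.37, -11.43, -15.49, -19.55]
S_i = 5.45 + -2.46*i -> [5.45, 2.99, 0.53, -1.93, -4.39]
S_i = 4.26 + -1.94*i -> [4.26, 2.32, 0.38, -1.56, -3.5]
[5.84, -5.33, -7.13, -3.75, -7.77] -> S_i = Random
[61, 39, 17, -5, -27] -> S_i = 61 + -22*i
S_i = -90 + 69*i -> [-90, -21, 48, 117, 186]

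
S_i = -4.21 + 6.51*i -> [-4.21, 2.3, 8.81, 15.32, 21.83]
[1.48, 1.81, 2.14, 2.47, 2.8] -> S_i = 1.48 + 0.33*i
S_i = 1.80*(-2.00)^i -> [1.8, -3.6, 7.2, -14.4, 28.8]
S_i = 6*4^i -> [6, 24, 96, 384, 1536]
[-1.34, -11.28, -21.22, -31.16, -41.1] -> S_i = -1.34 + -9.94*i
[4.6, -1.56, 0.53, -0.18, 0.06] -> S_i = 4.60*(-0.34)^i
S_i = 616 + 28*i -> [616, 644, 672, 700, 728]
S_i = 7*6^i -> [7, 42, 252, 1512, 9072]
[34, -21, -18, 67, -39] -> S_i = Random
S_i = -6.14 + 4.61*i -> [-6.14, -1.53, 3.08, 7.69, 12.3]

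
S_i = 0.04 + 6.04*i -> [0.04, 6.08, 12.12, 18.16, 24.2]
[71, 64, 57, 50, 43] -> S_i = 71 + -7*i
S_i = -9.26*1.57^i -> [-9.26, -14.54, -22.82, -35.84, -56.26]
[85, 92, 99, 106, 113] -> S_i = 85 + 7*i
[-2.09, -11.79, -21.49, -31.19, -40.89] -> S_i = -2.09 + -9.70*i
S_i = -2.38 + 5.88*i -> [-2.38, 3.5, 9.38, 15.26, 21.14]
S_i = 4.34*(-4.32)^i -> [4.34, -18.75, 80.99, -349.9, 1511.56]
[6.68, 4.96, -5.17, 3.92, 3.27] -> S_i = Random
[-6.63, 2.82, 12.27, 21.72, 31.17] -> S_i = -6.63 + 9.45*i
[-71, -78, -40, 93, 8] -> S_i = Random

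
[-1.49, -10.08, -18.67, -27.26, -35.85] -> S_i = -1.49 + -8.59*i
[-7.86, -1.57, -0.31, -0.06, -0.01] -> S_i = -7.86*0.20^i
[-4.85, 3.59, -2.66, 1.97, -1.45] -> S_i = -4.85*(-0.74)^i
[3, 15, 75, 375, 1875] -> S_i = 3*5^i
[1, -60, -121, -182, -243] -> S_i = 1 + -61*i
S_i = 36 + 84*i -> [36, 120, 204, 288, 372]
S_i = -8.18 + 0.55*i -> [-8.18, -7.63, -7.08, -6.53, -5.98]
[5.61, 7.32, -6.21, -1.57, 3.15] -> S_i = Random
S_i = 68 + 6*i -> [68, 74, 80, 86, 92]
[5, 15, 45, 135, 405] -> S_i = 5*3^i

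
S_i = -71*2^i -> [-71, -142, -284, -568, -1136]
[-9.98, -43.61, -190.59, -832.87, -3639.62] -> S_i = -9.98*4.37^i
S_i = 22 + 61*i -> [22, 83, 144, 205, 266]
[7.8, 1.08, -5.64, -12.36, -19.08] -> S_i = 7.80 + -6.72*i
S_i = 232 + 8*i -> [232, 240, 248, 256, 264]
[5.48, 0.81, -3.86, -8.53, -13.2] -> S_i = 5.48 + -4.67*i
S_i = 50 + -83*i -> [50, -33, -116, -199, -282]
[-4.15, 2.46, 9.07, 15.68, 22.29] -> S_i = -4.15 + 6.61*i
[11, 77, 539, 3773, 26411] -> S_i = 11*7^i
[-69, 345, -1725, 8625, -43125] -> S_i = -69*-5^i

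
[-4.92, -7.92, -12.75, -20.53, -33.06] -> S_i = -4.92*1.61^i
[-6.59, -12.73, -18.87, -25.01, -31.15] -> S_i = -6.59 + -6.14*i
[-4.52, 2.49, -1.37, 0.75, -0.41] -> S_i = -4.52*(-0.55)^i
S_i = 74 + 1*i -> [74, 75, 76, 77, 78]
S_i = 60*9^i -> [60, 540, 4860, 43740, 393660]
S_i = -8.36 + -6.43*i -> [-8.36, -14.79, -21.22, -27.65, -34.08]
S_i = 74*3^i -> [74, 222, 666, 1998, 5994]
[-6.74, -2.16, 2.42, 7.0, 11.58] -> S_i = -6.74 + 4.58*i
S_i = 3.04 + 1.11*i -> [3.04, 4.15, 5.26, 6.37, 7.48]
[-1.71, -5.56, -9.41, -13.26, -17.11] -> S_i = -1.71 + -3.85*i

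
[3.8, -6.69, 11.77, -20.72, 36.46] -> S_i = 3.80*(-1.76)^i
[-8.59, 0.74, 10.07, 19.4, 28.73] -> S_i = -8.59 + 9.33*i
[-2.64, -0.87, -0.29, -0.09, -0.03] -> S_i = -2.64*0.33^i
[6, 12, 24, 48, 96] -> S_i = 6*2^i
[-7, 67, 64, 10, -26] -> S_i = Random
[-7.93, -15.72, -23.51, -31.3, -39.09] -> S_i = -7.93 + -7.79*i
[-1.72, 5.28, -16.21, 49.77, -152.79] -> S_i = -1.72*(-3.07)^i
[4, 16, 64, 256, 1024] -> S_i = 4*4^i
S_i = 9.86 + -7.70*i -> [9.86, 2.16, -5.54, -13.24, -20.94]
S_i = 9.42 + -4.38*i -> [9.42, 5.04, 0.66, -3.72, -8.1]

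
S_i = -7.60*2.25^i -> [-7.6, -17.1, -38.48, -86.57, -194.78]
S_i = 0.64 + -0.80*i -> [0.64, -0.16, -0.96, -1.76, -2.56]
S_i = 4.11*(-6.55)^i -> [4.11, -26.92, 176.33, -1154.96, 7564.97]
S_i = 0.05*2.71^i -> [0.05, 0.14, 0.37, 1.0, 2.7]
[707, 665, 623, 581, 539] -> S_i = 707 + -42*i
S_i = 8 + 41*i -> [8, 49, 90, 131, 172]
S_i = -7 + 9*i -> [-7, 2, 11, 20, 29]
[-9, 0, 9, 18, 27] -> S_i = -9 + 9*i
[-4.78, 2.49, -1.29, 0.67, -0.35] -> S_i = -4.78*(-0.52)^i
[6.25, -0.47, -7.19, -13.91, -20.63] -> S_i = 6.25 + -6.72*i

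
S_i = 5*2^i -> [5, 10, 20, 40, 80]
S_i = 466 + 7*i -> [466, 473, 480, 487, 494]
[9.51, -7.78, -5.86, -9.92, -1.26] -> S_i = Random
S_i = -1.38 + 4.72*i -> [-1.38, 3.34, 8.06, 12.78, 17.5]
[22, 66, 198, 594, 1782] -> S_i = 22*3^i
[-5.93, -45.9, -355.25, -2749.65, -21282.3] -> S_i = -5.93*7.74^i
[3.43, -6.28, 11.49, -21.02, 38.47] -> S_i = 3.43*(-1.83)^i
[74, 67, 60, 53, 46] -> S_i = 74 + -7*i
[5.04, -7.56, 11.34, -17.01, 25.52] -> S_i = 5.04*(-1.50)^i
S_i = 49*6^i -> [49, 294, 1764, 10584, 63504]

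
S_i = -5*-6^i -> [-5, 30, -180, 1080, -6480]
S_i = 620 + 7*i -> [620, 627, 634, 641, 648]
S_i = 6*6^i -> [6, 36, 216, 1296, 7776]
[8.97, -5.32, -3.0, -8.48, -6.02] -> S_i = Random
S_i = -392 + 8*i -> [-392, -384, -376, -368, -360]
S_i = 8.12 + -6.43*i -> [8.12, 1.69, -4.74, -11.17, -17.6]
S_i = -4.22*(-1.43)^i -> [-4.22, 6.03, -8.63, 12.34, -17.65]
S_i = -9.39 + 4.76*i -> [-9.39, -4.63, 0.13, 4.89, 9.65]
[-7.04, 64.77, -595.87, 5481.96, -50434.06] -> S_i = -7.04*(-9.20)^i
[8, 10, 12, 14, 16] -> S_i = 8 + 2*i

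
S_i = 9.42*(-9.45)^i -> [9.42, -89.02, 841.23, -7949.62, 75123.9]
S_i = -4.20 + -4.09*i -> [-4.2, -8.29, -12.38, -16.47, -20.56]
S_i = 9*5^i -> [9, 45, 225, 1125, 5625]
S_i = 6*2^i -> [6, 12, 24, 48, 96]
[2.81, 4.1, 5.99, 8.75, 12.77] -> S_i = 2.81*1.46^i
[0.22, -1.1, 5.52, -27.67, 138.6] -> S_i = 0.22*(-5.01)^i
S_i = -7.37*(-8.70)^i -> [-7.37, 64.12, -557.84, 4853.17, -42222.55]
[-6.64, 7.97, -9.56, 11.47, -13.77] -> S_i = -6.64*(-1.20)^i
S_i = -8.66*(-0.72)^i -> [-8.66, 6.24, -4.49, 3.23, -2.33]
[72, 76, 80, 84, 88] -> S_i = 72 + 4*i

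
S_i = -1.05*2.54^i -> [-1.05, -2.67, -6.77, -17.21, -43.7]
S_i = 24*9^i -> [24, 216, 1944, 17496, 157464]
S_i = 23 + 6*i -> [23, 29, 35, 41, 47]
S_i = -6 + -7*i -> [-6, -13, -20, -27, -34]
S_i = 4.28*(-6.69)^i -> [4.28, -28.63, 191.56, -1281.51, 8573.3]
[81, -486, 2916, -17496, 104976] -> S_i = 81*-6^i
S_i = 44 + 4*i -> [44, 48, 52, 56, 60]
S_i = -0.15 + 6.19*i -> [-0.15, 6.04, 12.23, 18.42, 24.61]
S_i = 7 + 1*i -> [7, 8, 9, 10, 11]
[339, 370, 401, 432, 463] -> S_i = 339 + 31*i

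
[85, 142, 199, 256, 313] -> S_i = 85 + 57*i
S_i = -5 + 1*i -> [-5, -4, -3, -2, -1]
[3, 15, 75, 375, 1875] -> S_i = 3*5^i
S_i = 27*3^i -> [27, 81, 243, 729, 2187]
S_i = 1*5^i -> [1, 5, 25, 125, 625]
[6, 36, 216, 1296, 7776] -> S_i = 6*6^i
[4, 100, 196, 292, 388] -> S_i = 4 + 96*i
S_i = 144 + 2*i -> [144, 146, 148, 150, 152]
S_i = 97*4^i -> [97, 388, 1552, 6208, 24832]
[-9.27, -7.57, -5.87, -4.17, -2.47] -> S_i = -9.27 + 1.70*i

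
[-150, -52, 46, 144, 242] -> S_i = -150 + 98*i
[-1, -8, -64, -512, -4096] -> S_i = -1*8^i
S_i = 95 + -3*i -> [95, 92, 89, 86, 83]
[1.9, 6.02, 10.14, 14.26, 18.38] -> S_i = 1.90 + 4.12*i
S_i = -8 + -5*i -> [-8, -13, -18, -23, -28]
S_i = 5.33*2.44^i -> [5.33, 13.01, 31.73, 77.43, 188.92]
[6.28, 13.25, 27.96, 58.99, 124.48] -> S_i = 6.28*2.11^i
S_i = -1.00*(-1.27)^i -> [-1.0, 1.27, -1.61, 2.05, -2.6]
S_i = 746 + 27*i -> [746, 773, 800, 827, 854]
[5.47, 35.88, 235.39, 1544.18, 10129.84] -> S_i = 5.47*6.56^i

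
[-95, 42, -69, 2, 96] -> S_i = Random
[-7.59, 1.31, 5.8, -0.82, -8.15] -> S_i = Random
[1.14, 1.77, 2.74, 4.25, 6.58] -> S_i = 1.14*1.55^i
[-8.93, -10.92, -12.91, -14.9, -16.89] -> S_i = -8.93 + -1.99*i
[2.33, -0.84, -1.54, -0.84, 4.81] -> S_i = Random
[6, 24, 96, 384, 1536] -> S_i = 6*4^i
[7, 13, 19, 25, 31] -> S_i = 7 + 6*i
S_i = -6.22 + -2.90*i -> [-6.22, -9.12, -12.02, -14.92, -17.82]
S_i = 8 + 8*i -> [8, 16, 24, 32, 40]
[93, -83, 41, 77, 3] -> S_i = Random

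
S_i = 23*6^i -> [23, 138, 828, 4968, 29808]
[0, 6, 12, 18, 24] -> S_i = 0 + 6*i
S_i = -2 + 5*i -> [-2, 3, 8, 13, 18]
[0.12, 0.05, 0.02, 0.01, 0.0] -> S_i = 0.12*0.43^i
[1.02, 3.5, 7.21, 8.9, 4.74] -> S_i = Random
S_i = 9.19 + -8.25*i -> [9.19, 0.94, -7.31, -15.56, -23.81]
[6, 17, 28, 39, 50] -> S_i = 6 + 11*i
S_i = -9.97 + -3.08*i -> [-9.97, -13.05, -16.13, -19.21, -22.29]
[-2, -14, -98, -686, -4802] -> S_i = -2*7^i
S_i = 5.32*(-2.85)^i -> [5.32, -15.16, 43.21, -123.15, 350.99]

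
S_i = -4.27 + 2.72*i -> [-4.27, -1.55, 1.17, 3.89, 6.61]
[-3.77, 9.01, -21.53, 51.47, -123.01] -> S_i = -3.77*(-2.39)^i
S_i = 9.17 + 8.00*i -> [9.17, 17.17, 25.17, 33.17, 41.17]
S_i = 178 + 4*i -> [178, 182, 186, 190, 194]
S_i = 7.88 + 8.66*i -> [7.88, 16.54, 25.2, 33.86, 42.52]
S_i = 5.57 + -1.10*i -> [5.57, 4.47, 3.37, 2.27, 1.17]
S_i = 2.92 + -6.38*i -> [2.92, -3.46, -9.84, -16.22, -22.6]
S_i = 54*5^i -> [54, 270, 1350, 6750, 33750]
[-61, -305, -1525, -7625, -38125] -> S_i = -61*5^i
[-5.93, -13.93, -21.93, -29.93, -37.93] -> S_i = -5.93 + -8.00*i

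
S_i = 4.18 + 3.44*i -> [4.18, 7.62, 11.06, 14.5, 17.94]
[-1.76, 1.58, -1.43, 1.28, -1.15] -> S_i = -1.76*(-0.90)^i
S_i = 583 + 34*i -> [583, 617, 651, 685, 719]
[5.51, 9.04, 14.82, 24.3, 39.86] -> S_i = 5.51*1.64^i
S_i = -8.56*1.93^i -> [-8.56, -16.52, -31.89, -61.54, -118.77]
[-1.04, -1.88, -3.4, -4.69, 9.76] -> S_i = Random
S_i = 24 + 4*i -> [24, 28, 32, 36, 40]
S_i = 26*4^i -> [26, 104, 416, 1664, 6656]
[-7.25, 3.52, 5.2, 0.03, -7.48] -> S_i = Random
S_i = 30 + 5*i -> [30, 35, 40, 45, 50]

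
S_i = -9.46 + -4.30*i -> [-9.46, -13.76, -18.06, -22.36, -26.66]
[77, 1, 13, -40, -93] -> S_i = Random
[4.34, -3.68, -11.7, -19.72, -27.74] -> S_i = 4.34 + -8.02*i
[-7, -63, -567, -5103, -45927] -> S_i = -7*9^i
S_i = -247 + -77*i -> [-247, -324, -401, -478, -555]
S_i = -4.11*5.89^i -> [-4.11, -24.21, -142.58, -839.82, -4946.56]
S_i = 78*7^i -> [78, 546, 3822, 26754, 187278]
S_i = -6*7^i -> [-6, -42, -294, -2058, -14406]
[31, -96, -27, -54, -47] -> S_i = Random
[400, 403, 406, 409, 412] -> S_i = 400 + 3*i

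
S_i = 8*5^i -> [8, 40, 200, 1000, 5000]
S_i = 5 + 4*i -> [5, 9, 13, 17, 21]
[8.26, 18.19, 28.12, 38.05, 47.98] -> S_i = 8.26 + 9.93*i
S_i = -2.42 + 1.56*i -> [-2.42, -0.86, 0.7, 2.26, 3.82]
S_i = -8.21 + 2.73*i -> [-8.21, -5.48, -2.75, -0.02, 2.71]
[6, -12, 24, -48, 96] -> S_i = 6*-2^i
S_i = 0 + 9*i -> [0, 9, 18, 27, 36]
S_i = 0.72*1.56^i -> [0.72, 1.12, 1.75, 2.73, 4.26]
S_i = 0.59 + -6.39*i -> [0.59, -5.8, -12.19, -18.58, -24.97]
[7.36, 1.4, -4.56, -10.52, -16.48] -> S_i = 7.36 + -5.96*i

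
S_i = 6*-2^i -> [6, -12, 24, -48, 96]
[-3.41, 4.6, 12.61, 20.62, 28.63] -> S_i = -3.41 + 8.01*i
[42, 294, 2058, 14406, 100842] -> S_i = 42*7^i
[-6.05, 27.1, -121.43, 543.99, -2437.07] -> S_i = -6.05*(-4.48)^i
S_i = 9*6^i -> [9, 54, 324, 1944, 11664]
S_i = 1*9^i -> [1, 9, 81, 729, 6561]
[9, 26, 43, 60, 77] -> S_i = 9 + 17*i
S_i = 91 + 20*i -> [91, 111, 131, 151, 171]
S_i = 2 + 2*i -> [2, 4, 6, 8, 10]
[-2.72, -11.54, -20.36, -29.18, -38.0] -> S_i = -2.72 + -8.82*i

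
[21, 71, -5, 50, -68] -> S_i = Random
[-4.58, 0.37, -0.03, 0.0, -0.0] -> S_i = -4.58*(-0.08)^i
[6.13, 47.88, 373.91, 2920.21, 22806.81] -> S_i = 6.13*7.81^i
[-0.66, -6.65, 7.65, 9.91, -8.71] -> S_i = Random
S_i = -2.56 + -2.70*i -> [-2.56, -5.26, -7.96, -10.66, -13.36]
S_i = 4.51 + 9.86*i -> [4.51, 14.37, 24.23, 34.09, 43.95]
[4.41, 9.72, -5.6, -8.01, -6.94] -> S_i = Random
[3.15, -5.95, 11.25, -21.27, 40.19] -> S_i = 3.15*(-1.89)^i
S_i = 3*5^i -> [3, 15, 75, 375, 1875]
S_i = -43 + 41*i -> [-43, -2, 39, 80, 121]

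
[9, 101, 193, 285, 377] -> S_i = 9 + 92*i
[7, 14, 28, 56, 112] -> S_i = 7*2^i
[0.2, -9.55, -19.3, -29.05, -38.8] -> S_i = 0.20 + -9.75*i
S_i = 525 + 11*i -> [525, 536, 547, 558, 569]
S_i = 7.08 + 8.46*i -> [7.08, 15.54, 24.0, 32.46, 40.92]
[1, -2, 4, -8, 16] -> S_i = 1*-2^i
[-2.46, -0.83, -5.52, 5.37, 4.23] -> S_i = Random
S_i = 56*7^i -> [56, 392, 2744, 19208, 134456]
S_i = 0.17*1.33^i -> [0.17, 0.23, 0.3, 0.4, 0.53]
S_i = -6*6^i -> [-6, -36, -216, -1296, -7776]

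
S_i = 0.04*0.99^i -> [0.04, 0.04, 0.04, 0.04, 0.04]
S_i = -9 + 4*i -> [-9, -5, -1, 3, 7]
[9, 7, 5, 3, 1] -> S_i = 9 + -2*i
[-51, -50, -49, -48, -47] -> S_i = -51 + 1*i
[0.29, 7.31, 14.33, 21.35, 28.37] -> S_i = 0.29 + 7.02*i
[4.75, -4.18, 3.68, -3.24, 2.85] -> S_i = 4.75*(-0.88)^i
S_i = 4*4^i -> [4, 16, 64, 256, 1024]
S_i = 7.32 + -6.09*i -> [7.32, 1.23, -4.86, -10.95, -17.04]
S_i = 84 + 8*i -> [84, 92, 100, 108, 116]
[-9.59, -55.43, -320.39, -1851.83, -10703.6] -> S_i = -9.59*5.78^i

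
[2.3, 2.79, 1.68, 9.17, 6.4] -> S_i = Random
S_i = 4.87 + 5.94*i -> [4.87, 10.81, 16.75, 22.69, 28.63]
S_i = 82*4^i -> [82, 328, 1312, 5248, 20992]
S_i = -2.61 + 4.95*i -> [-2.61, 2.34, 7.29, 12.24, 17.19]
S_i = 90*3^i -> [90, 270, 810, 2430, 7290]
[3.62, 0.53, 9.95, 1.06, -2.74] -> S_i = Random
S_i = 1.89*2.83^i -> [1.89, 5.35, 15.14, 42.84, 121.23]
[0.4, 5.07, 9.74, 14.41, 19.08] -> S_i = 0.40 + 4.67*i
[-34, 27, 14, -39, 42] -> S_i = Random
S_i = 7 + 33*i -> [7, 40, 73, 106, 139]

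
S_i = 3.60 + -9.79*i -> [3.6, -6.19, -15.98, -25.77, -35.56]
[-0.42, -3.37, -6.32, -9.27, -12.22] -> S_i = -0.42 + -2.95*i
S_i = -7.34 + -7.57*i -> [-7.34, -14.91, -22.48, -30.05, -37.62]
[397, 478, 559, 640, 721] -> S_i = 397 + 81*i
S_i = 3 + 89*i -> [3, 92, 181, 270, 359]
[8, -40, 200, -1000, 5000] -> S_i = 8*-5^i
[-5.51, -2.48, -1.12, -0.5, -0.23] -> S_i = -5.51*0.45^i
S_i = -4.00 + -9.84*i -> [-4.0, -13.84, -23.68, -33.52, -43.36]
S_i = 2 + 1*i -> [2, 3, 4, 5, 6]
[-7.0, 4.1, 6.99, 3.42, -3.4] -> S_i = Random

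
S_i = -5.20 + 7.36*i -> [-5.2, 2.16, 9.52, 16.88, 24.24]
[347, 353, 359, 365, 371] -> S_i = 347 + 6*i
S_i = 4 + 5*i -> [4, 9, 14, 19, 24]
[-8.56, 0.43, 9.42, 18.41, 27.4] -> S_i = -8.56 + 8.99*i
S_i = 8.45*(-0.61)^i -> [8.45, -5.15, 3.14, -1.92, 1.17]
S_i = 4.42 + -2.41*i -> [4.42, 2.01, -0.4, -2.81, -5.22]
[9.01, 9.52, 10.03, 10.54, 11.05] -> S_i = 9.01 + 0.51*i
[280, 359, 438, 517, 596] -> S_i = 280 + 79*i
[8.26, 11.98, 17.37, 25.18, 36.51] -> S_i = 8.26*1.45^i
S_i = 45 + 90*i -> [45, 135, 225, 315, 405]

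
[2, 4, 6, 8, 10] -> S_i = 2 + 2*i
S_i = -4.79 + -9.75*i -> [-4.79, -14.54, -24.29, -34.04, -43.79]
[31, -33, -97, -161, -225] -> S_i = 31 + -64*i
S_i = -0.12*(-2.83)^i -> [-0.12, 0.34, -0.96, 2.72, -7.7]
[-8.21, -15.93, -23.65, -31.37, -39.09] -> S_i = -8.21 + -7.72*i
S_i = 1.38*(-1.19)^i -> [1.38, -1.64, 1.95, -2.33, 2.77]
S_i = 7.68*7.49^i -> [7.68, 57.52, 430.85, 3227.06, 24170.66]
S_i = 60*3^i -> [60, 180, 540, 1620, 4860]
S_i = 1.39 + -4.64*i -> [1.39, -3.25, -7.89, -12.53, -17.17]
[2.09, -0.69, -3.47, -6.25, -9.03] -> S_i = 2.09 + -2.78*i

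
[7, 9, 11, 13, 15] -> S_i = 7 + 2*i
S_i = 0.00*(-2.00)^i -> [0.0, -0.0, 0.0, -0.0, 0.0]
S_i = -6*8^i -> [-6, -48, -384, -3072, -24576]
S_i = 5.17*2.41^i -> [5.17, 12.46, 30.03, 72.37, 174.4]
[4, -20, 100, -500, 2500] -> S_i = 4*-5^i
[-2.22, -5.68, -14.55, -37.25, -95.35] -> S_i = -2.22*2.56^i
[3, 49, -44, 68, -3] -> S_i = Random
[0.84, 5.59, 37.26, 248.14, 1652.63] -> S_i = 0.84*6.66^i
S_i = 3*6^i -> [3, 18, 108, 648, 3888]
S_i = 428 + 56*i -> [428, 484, 540, 596, 652]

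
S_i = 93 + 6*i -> [93, 99, 105, 111, 117]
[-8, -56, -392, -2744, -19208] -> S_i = -8*7^i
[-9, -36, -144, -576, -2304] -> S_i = -9*4^i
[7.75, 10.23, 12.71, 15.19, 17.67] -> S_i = 7.75 + 2.48*i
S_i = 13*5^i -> [13, 65, 325, 1625, 8125]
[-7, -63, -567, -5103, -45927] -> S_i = -7*9^i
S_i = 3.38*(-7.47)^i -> [3.38, -25.25, 188.61, -1408.89, 10524.44]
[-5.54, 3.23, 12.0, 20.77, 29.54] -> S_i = -5.54 + 8.77*i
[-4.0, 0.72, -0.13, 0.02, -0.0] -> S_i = -4.00*(-0.18)^i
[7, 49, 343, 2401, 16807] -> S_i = 7*7^i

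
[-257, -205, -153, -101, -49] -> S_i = -257 + 52*i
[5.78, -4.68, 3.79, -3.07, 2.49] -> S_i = 5.78*(-0.81)^i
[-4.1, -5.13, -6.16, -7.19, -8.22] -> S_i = -4.10 + -1.03*i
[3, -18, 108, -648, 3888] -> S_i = 3*-6^i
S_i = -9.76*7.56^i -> [-9.76, -73.79, -557.82, -4217.11, -31881.37]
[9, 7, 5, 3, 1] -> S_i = 9 + -2*i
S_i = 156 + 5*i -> [156, 161, 166, 171, 176]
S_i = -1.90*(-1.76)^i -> [-1.9, 3.34, -5.89, 10.36, -18.23]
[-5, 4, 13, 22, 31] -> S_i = -5 + 9*i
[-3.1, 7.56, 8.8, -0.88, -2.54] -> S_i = Random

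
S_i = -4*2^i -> [-4, -8, -16, -32, -64]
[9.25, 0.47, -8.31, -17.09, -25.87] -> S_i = 9.25 + -8.78*i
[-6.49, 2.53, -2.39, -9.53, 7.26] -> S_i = Random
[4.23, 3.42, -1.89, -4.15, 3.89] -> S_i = Random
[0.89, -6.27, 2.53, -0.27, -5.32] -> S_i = Random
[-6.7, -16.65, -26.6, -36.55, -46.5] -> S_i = -6.70 + -9.95*i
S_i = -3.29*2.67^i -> [-3.29, -8.78, -23.45, -62.62, -167.2]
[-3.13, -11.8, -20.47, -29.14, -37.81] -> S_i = -3.13 + -8.67*i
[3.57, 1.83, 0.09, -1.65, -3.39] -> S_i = 3.57 + -1.74*i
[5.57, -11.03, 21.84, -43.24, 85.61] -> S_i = 5.57*(-1.98)^i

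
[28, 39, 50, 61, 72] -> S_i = 28 + 11*i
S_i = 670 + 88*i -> [670, 758, 846, 934, 1022]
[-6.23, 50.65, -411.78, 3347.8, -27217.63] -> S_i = -6.23*(-8.13)^i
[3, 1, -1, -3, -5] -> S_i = 3 + -2*i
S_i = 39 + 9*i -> [39, 48, 57, 66, 75]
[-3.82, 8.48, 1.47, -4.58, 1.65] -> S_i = Random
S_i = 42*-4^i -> [42, -168, 672, -2688, 10752]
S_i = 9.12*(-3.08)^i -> [9.12, -28.09, 86.52, -266.47, 820.73]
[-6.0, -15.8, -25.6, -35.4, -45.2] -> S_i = -6.00 + -9.80*i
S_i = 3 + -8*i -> [3, -5, -13, -21, -29]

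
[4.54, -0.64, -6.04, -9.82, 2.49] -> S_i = Random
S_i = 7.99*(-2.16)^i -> [7.99, -17.26, 37.28, -80.52, 173.92]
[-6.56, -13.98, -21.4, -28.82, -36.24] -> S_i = -6.56 + -7.42*i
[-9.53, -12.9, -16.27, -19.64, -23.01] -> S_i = -9.53 + -3.37*i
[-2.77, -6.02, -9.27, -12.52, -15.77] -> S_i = -2.77 + -3.25*i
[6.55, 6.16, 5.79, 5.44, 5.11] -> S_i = 6.55*0.94^i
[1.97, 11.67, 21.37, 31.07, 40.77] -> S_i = 1.97 + 9.70*i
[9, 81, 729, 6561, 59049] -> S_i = 9*9^i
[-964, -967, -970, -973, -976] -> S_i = -964 + -3*i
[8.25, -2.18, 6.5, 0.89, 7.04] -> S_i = Random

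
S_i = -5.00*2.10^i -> [-5.0, -10.5, -22.05, -46.31, -97.24]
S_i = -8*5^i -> [-8, -40, -200, -1000, -5000]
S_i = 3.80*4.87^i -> [3.8, 18.51, 90.12, 438.9, 2137.47]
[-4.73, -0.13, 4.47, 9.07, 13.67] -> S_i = -4.73 + 4.60*i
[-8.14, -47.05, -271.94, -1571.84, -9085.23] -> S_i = -8.14*5.78^i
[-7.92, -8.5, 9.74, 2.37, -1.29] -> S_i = Random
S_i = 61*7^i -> [61, 427, 2989, 20923, 146461]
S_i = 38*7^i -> [38, 266, 1862, 13034, 91238]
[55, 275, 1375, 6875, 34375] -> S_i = 55*5^i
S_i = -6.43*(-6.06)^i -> [-6.43, 38.97, -236.13, 1430.96, -8671.64]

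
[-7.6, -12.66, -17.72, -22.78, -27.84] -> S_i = -7.60 + -5.06*i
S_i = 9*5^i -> [9, 45, 225, 1125, 5625]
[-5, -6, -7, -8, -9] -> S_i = -5 + -1*i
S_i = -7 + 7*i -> [-7, 0, 7, 14, 21]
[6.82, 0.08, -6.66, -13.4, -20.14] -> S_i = 6.82 + -6.74*i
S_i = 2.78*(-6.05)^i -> [2.78, -16.82, 101.75, -615.62, 3724.49]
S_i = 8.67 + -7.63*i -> [8.67, 1.04, -6.59, -14.22, -21.85]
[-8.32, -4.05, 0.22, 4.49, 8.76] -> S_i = -8.32 + 4.27*i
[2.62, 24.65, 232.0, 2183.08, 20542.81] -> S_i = 2.62*9.41^i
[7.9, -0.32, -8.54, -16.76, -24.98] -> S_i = 7.90 + -8.22*i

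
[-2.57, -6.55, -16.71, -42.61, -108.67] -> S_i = -2.57*2.55^i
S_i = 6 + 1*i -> [6, 7, 8, 9, 10]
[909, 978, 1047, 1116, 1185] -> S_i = 909 + 69*i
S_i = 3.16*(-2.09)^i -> [3.16, -6.6, 13.8, -28.85, 60.29]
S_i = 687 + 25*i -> [687, 712, 737, 762, 787]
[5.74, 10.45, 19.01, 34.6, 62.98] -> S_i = 5.74*1.82^i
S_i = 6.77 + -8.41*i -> [6.77, -1.64, -10.05, -18.46, -26.87]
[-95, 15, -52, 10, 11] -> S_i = Random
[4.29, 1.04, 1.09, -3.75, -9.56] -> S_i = Random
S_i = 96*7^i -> [96, 672, 4704, 32928, 230496]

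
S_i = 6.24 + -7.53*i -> [6.24, -1.29, -8.82, -16.35, -23.88]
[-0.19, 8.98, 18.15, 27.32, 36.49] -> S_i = -0.19 + 9.17*i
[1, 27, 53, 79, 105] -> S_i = 1 + 26*i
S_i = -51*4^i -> [-51, -204, -816, -3264, -13056]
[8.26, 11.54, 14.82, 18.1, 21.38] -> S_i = 8.26 + 3.28*i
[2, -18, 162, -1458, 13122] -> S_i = 2*-9^i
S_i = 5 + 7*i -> [5, 12, 19, 26, 33]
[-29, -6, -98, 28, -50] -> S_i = Random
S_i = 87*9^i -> [87, 783, 7047, 63423, 570807]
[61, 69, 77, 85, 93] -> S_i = 61 + 8*i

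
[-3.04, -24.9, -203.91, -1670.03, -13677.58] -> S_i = -3.04*8.19^i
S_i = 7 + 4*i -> [7, 11, 15, 19, 23]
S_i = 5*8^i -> [5, 40, 320, 2560, 20480]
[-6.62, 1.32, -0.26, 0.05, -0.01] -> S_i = -6.62*(-0.20)^i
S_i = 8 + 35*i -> [8, 43, 78, 113, 148]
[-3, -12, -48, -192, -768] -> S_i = -3*4^i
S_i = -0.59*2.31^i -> [-0.59, -1.36, -3.15, -7.27, -16.8]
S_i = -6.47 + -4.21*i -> [-6.47, -10.68, -14.89, -19.1, -23.31]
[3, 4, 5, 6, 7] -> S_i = 3 + 1*i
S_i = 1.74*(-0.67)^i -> [1.74, -1.17, 0.78, -0.52, 0.35]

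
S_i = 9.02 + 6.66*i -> [9.02, 15.68, 22.34, 29.0, 35.66]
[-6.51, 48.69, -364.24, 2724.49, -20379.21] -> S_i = -6.51*(-7.48)^i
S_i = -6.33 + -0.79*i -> [-6.33, -7.12, -7.91, -8.7, -9.49]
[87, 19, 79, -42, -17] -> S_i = Random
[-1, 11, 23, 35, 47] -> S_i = -1 + 12*i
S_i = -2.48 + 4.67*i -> [-2.48, 2.19, 6.86, 11.53, 16.2]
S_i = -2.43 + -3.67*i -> [-2.43, -6.1, -9.77, -13.44, -17.11]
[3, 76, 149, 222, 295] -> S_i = 3 + 73*i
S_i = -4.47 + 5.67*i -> [-4.47, 1.2, 6.87, 12.54, 18.21]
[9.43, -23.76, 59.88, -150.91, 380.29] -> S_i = 9.43*(-2.52)^i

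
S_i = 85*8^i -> [85, 680, 5440, 43520, 348160]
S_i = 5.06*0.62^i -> [5.06, 3.14, 1.95, 1.21, 0.75]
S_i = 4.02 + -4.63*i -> [4.02, -0.61, -5.24, -9.87, -14.5]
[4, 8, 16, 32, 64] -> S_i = 4*2^i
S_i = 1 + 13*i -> [1, 14, 27, 40, 53]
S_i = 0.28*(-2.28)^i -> [0.28, -0.64, 1.46, -3.32, 7.57]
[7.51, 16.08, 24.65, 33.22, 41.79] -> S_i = 7.51 + 8.57*i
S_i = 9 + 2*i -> [9, 11, 13, 15, 17]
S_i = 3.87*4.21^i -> [3.87, 16.29, 68.59, 288.77, 1215.74]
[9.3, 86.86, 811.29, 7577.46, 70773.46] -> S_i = 9.30*9.34^i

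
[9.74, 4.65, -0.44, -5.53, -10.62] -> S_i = 9.74 + -5.09*i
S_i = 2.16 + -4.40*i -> [2.16, -2.24, -6.64, -11.04, -15.44]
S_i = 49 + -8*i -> [49, 41, 33, 25, 17]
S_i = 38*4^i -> [38, 152, 608, 2432, 9728]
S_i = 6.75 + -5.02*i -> [6.75, 1.73, -3.29, -8.31, -13.33]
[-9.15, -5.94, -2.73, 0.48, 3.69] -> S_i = -9.15 + 3.21*i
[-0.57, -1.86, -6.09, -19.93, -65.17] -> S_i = -0.57*3.27^i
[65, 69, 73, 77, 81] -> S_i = 65 + 4*i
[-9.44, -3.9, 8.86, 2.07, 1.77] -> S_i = Random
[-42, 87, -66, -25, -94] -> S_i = Random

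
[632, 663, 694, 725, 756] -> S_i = 632 + 31*i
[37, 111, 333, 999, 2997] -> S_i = 37*3^i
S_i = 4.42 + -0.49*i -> [4.42, 3.93, 3.44, 2.95, 2.46]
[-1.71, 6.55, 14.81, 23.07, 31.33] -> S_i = -1.71 + 8.26*i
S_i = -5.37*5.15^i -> [-5.37, -27.66, -142.43, -733.49, -3777.49]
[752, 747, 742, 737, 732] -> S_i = 752 + -5*i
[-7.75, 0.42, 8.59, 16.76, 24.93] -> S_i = -7.75 + 8.17*i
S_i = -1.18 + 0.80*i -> [-1.18, -0.38, 0.42, 1.22, 2.02]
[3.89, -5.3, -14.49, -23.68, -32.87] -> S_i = 3.89 + -9.19*i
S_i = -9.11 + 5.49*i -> [-9.11, -3.62, 1.87, 7.36, 12.85]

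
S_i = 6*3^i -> [6, 18, 54, 162, 486]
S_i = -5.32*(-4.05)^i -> [-5.32, 21.55, -87.26, 353.41, -1431.3]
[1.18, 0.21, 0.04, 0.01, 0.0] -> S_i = 1.18*0.18^i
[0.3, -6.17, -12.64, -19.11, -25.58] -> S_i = 0.30 + -6.47*i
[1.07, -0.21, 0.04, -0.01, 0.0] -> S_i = 1.07*(-0.20)^i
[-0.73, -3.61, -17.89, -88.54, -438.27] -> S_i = -0.73*4.95^i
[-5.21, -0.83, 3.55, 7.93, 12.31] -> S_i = -5.21 + 4.38*i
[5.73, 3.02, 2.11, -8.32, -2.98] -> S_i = Random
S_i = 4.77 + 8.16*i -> [4.77, 12.93, 21.09, 29.25, 37.41]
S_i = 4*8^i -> [4, 32, 256, 2048, 16384]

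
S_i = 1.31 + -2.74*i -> [1.31, -1.43, -4.17, -6.91, -9.65]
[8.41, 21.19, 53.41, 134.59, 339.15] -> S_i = 8.41*2.52^i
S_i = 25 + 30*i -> [25, 55, 85, 115, 145]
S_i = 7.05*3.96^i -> [7.05, 27.92, 110.56, 437.8, 1733.68]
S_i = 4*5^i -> [4, 20, 100, 500, 2500]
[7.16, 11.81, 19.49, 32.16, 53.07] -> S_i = 7.16*1.65^i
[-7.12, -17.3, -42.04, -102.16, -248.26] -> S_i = -7.12*2.43^i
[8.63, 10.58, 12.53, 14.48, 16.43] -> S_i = 8.63 + 1.95*i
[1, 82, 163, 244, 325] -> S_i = 1 + 81*i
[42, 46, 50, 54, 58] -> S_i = 42 + 4*i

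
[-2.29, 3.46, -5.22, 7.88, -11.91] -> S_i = -2.29*(-1.51)^i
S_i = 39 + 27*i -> [39, 66, 93, 120, 147]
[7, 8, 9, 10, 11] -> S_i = 7 + 1*i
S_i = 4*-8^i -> [4, -32, 256, -2048, 16384]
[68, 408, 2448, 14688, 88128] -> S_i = 68*6^i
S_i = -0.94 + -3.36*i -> [-0.94, -4.3, -7.66, -11.02, -14.38]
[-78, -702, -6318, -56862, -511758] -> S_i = -78*9^i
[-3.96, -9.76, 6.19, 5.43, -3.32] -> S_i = Random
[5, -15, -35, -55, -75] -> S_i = 5 + -20*i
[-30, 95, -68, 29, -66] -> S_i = Random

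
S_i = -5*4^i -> [-5, -20, -80, -320, -1280]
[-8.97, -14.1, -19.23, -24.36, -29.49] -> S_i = -8.97 + -5.13*i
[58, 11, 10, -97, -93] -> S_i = Random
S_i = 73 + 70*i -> [73, 143, 213, 283, 353]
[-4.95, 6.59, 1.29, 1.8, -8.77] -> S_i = Random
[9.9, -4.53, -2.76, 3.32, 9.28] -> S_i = Random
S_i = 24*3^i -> [24, 72, 216, 648, 1944]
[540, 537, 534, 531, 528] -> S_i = 540 + -3*i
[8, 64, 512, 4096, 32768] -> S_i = 8*8^i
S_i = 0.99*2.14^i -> [0.99, 2.12, 4.53, 9.7, 20.76]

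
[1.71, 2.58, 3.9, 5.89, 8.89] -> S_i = 1.71*1.51^i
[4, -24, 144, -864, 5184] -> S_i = 4*-6^i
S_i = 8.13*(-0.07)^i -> [8.13, -0.57, 0.04, -0.0, 0.0]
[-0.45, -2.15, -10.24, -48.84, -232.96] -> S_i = -0.45*4.77^i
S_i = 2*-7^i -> [2, -14, 98, -686, 4802]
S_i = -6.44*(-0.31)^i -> [-6.44, 2.0, -0.62, 0.19, -0.06]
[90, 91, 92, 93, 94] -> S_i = 90 + 1*i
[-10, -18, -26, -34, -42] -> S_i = -10 + -8*i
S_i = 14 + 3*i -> [14, 17, 20, 23, 26]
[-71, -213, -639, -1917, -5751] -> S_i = -71*3^i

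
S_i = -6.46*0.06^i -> [-6.46, -0.39, -0.02, -0.0, -0.0]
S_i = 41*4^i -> [41, 164, 656, 2624, 10496]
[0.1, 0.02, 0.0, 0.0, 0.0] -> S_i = 0.10*0.21^i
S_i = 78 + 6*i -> [78, 84, 90, 96, 102]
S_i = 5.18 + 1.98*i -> [5.18, 7.16, 9.14, 11.12, 13.1]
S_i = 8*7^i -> [8, 56, 392, 2744, 19208]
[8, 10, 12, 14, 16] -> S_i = 8 + 2*i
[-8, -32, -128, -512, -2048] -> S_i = -8*4^i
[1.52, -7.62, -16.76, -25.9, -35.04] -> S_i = 1.52 + -9.14*i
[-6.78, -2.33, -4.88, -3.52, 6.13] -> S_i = Random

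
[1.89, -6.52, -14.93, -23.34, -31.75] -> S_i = 1.89 + -8.41*i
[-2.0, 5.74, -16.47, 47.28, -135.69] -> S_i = -2.00*(-2.87)^i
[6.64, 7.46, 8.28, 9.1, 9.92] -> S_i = 6.64 + 0.82*i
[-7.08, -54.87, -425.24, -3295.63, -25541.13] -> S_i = -7.08*7.75^i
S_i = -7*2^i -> [-7, -14, -28, -56, -112]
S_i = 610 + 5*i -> [610, 615, 620, 625, 630]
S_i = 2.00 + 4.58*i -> [2.0, 6.58, 11.16, 15.74, 20.32]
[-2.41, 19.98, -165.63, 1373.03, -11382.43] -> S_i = -2.41*(-8.29)^i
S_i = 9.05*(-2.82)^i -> [9.05, -25.52, 71.97, -202.95, 572.33]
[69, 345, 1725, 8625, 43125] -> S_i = 69*5^i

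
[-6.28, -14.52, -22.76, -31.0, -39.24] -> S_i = -6.28 + -8.24*i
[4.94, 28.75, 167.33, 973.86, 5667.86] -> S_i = 4.94*5.82^i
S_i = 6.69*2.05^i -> [6.69, 13.71, 28.11, 57.64, 118.15]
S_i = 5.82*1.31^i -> [5.82, 7.62, 9.99, 13.08, 17.14]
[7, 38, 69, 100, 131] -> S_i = 7 + 31*i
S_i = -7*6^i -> [-7, -42, -252, -1512, -9072]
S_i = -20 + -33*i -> [-20, -53, -86, -119, -152]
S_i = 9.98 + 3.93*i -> [9.98, 13.91, 17.84, 21.77, 25.7]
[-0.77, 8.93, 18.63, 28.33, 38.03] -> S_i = -0.77 + 9.70*i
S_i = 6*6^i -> [6, 36, 216, 1296, 7776]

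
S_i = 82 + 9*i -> [82, 91, 100, 109, 118]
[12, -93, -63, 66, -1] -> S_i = Random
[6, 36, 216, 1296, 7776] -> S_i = 6*6^i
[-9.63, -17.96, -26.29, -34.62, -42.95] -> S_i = -9.63 + -8.33*i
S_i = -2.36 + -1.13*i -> [-2.36, -3.49, -4.62, -5.75, -6.88]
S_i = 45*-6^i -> [45, -270, 1620, -9720, 58320]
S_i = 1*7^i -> [1, 7, 49, 343, 2401]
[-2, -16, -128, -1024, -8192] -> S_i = -2*8^i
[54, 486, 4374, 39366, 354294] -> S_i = 54*9^i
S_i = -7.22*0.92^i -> [-7.22, -6.64, -6.11, -5.62, -5.17]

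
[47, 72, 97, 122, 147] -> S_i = 47 + 25*i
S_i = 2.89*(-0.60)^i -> [2.89, -1.73, 1.04, -0.62, 0.37]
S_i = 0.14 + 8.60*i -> [0.14, 8.74, 17.34, 25.94, 34.54]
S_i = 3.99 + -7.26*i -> [3.99, -3.27, -10.53, -17.79, -25.05]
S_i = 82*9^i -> [82, 738, 6642, 59778, 538002]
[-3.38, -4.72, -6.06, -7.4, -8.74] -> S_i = -3.38 + -1.34*i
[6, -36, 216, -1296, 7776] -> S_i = 6*-6^i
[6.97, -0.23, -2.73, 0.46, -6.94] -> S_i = Random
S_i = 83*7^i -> [83, 581, 4067, 28469, 199283]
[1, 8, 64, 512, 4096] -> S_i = 1*8^i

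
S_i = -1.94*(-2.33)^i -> [-1.94, 4.52, -10.53, 24.54, -57.18]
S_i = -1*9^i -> [-1, -9, -81, -729, -6561]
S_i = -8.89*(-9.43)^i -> [-8.89, 83.83, -790.54, 7454.81, -70298.9]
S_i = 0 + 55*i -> [0, 55, 110, 165, 220]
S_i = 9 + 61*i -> [9, 70, 131, 192, 253]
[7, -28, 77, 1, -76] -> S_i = Random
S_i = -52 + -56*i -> [-52, -108, -164, -220, -276]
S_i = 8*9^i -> [8, 72, 648, 5832, 52488]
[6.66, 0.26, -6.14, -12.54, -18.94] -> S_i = 6.66 + -6.40*i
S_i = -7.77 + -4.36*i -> [-7.77, -12.13, -16.49, -20.85, -25.21]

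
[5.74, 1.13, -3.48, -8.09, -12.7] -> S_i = 5.74 + -4.61*i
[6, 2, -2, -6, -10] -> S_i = 6 + -4*i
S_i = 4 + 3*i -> [4, 7, 10, 13, 16]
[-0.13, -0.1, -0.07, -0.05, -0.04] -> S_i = -0.13*0.75^i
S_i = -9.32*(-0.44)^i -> [-9.32, 4.1, -1.8, 0.79, -0.35]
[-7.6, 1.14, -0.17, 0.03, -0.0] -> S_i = -7.60*(-0.15)^i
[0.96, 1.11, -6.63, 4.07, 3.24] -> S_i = Random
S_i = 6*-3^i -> [6, -18, 54, -162, 486]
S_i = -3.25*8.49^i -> [-3.25, -27.59, -234.26, -1988.87, -16885.51]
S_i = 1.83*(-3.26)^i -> [1.83, -5.97, 19.45, -63.4, 206.69]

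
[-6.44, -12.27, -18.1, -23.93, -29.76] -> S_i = -6.44 + -5.83*i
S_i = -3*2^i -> [-3, -6, -12, -24, -48]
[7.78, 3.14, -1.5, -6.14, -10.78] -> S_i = 7.78 + -4.64*i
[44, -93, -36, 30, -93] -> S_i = Random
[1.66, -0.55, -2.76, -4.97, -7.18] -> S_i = 1.66 + -2.21*i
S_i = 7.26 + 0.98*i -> [7.26, 8.24, 9.22, 10.2, 11.18]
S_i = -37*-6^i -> [-37, 222, -1332, 7992, -47952]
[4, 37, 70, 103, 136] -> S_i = 4 + 33*i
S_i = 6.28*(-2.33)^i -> [6.28, -14.63, 34.09, -79.44, 185.09]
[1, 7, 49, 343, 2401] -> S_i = 1*7^i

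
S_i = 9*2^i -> [9, 18, 36, 72, 144]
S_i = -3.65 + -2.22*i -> [-3.65, -5.87, -8.09, -10.31, -12.53]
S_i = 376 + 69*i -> [376, 445, 514, 583, 652]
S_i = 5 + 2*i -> [5, 7, 9, 11, 13]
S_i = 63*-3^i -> [63, -189, 567, -1701, 5103]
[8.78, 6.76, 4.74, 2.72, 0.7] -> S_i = 8.78 + -2.02*i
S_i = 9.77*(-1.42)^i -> [9.77, -13.87, 19.7, -27.97, 39.72]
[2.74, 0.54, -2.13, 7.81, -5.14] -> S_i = Random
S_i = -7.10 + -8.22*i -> [-7.1, -15.32, -23.54, -31.76, -39.98]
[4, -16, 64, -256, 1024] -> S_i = 4*-4^i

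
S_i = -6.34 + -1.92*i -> [-6.34, -8.26, -10.18, -12.1, -14.02]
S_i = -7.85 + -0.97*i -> [-7.85, -8.82, -9.79, -10.76, -11.73]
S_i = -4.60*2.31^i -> [-4.6, -10.63, -24.55, -56.7, -130.98]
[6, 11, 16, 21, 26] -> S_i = 6 + 5*i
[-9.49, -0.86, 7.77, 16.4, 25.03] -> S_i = -9.49 + 8.63*i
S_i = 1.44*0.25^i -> [1.44, 0.36, 0.09, 0.02, 0.01]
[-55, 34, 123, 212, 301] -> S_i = -55 + 89*i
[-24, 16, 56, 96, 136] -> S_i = -24 + 40*i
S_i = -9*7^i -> [-9, -63, -441, -3087, -21609]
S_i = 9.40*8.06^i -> [9.4, 75.76, 610.66, 4921.9, 39670.53]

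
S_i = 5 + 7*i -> [5, 12, 19, 26, 33]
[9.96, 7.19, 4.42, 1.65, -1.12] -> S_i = 9.96 + -2.77*i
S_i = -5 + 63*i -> [-5, 58, 121, 184, 247]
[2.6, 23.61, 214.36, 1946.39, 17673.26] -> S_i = 2.60*9.08^i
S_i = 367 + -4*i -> [367, 363, 359, 355, 351]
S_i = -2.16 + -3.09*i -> [-2.16, -5.25, -8.34, -11.43, -14.52]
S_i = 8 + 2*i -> [8, 10, 12, 14, 16]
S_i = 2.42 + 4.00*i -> [2.42, 6.42, 10.42, 14.42, 18.42]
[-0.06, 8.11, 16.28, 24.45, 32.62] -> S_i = -0.06 + 8.17*i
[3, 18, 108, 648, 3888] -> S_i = 3*6^i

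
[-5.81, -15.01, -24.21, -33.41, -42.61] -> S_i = -5.81 + -9.20*i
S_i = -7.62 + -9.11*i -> [-7.62, -16.73, -25.84, -34.95, -44.06]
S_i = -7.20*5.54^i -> [-7.2, -39.89, -220.98, -1224.23, -6782.22]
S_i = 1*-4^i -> [1, -4, 16, -64, 256]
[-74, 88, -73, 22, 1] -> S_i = Random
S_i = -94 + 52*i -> [-94, -42, 10, 62, 114]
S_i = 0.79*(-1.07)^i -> [0.79, -0.85, 0.9, -0.97, 1.04]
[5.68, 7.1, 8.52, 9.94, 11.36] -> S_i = 5.68 + 1.42*i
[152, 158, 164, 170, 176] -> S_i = 152 + 6*i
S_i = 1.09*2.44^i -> [1.09, 2.66, 6.49, 15.83, 38.64]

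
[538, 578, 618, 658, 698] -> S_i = 538 + 40*i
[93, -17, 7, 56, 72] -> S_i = Random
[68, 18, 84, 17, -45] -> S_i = Random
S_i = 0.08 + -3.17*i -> [0.08, -3.09, -6.26, -9.43, -12.6]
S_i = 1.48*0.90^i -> [1.48, 1.33, 1.2, 1.08, 0.97]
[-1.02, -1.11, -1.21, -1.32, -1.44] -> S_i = -1.02*1.09^i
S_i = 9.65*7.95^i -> [9.65, 76.72, 609.9, 4848.74, 38547.47]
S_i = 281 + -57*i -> [281, 224, 167, 110, 53]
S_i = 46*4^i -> [46, 184, 736, 2944, 11776]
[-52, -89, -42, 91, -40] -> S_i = Random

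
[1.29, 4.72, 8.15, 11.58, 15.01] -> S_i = 1.29 + 3.43*i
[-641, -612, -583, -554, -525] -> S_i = -641 + 29*i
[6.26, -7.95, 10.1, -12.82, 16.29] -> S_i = 6.26*(-1.27)^i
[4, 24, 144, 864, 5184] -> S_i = 4*6^i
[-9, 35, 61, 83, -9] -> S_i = Random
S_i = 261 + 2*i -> [261, 263, 265, 267, 269]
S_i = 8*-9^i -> [8, -72, 648, -5832, 52488]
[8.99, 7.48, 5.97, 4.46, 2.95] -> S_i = 8.99 + -1.51*i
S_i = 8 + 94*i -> [8, 102, 196, 290, 384]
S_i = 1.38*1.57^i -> [1.38, 2.17, 3.4, 5.34, 8.38]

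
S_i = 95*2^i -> [95, 190, 380, 760, 1520]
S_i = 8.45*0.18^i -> [8.45, 1.52, 0.27, 0.05, 0.01]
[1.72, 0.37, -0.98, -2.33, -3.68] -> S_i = 1.72 + -1.35*i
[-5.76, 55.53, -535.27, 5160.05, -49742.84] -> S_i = -5.76*(-9.64)^i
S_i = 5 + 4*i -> [5, 9, 13, 17, 21]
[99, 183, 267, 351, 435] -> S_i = 99 + 84*i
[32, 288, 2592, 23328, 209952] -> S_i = 32*9^i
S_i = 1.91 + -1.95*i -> [1.91, -0.04, -1.99, -3.94, -5.89]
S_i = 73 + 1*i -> [73, 74, 75, 76, 77]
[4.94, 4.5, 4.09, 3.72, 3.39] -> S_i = 4.94*0.91^i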